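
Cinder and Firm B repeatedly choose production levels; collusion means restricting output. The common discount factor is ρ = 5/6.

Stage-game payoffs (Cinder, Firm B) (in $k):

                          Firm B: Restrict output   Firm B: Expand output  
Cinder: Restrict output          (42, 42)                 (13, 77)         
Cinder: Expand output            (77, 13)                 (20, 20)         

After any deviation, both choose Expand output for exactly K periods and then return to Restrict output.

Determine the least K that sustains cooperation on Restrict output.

3

IC: ρ(1−ρ^K)/(1−ρ) ≥ (77−42)/(42−20) = 35/22.
With ρ = 5/6: need 1 − ρ^K ≥ 35/22·(1−5/6)/(5/6), i.e. ρ^K ≤ 0.6818.
Since (5/6)^2 = 0.6944 and (5/6)^3 = 0.5787, the smallest such K is 3.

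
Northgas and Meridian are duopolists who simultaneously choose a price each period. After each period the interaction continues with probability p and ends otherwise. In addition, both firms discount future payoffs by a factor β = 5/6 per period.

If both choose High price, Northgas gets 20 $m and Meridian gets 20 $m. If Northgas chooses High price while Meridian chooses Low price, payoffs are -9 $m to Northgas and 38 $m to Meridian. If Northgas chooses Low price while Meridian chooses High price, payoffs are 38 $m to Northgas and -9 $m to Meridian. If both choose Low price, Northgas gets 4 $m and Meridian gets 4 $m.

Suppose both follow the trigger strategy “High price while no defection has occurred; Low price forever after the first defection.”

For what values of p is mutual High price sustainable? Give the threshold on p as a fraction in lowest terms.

Expected continuation weight on next period's payoff is β·p = 5/6·p, which plays the role of the discount factor.
Cooperation requires 5/6·p ≥ (38−20)/(38−4) = 9/17, hence p ≥ 54/85.

54/85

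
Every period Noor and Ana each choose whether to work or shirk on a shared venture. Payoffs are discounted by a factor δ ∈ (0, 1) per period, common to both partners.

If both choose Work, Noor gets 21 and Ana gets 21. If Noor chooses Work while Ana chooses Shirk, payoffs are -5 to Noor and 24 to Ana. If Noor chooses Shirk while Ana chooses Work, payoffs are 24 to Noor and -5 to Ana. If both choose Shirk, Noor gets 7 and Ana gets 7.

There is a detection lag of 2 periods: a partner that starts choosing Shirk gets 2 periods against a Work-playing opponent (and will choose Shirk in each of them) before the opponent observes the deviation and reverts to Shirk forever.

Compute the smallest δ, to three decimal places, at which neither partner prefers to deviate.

The best deviation is to choose Shirk for all 2 undetected periods, earning 24 each, then 7 forever once detected.
Deviation value: 24(1−δ^2)/(1−δ) + 7δ^2/(1−δ); cooperation value: 21/(1−δ).
IC: 21 ≥ 24(1−δ^2) + 7δ^2 = 24 − 17δ^2.
So δ^2 ≥ 3/17, giving δ ≥ (3/17)^(1/2) ≈ 0.420.

0.420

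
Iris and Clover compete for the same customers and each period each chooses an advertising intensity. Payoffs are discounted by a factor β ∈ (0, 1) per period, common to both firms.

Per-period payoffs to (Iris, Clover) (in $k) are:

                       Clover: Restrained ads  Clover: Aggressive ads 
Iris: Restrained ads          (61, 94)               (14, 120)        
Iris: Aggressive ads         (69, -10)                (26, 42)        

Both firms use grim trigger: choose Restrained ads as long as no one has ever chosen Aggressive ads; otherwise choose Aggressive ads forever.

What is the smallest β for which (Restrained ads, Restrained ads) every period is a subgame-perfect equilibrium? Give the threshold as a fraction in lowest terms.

Iris: cooperation gives 61 each period; deviation gives 69 once then 26 forever.
  61/(1−β) ≥ 69 + 26β/(1−β) ⇒ β ≥ 8/43.
Clover: cooperation gives 94 each period; deviation gives 120 once then 42 forever.
  β ≥ 26/78 = 1/3.
Both must hold, so the binding constraint is Clover's: β ≥ 1/3.

1/3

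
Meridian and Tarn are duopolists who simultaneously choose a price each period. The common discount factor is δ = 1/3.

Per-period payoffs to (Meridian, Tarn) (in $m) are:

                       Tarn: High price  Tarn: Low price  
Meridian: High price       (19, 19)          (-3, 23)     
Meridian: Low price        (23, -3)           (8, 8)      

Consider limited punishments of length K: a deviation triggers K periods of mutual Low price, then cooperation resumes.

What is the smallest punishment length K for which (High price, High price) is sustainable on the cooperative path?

No profitable deviation requires (19−8)(δ+…+δ^K) ≥ 23−19, i.e. δ+…+δ^K ≥ 4/11 ≈ 0.3636.
With δ = 1/3, the partial sums are K=1: 0.3333, K=2: 0.4444.
K = 2 is the first length at which the sum reaches 0.3636.

2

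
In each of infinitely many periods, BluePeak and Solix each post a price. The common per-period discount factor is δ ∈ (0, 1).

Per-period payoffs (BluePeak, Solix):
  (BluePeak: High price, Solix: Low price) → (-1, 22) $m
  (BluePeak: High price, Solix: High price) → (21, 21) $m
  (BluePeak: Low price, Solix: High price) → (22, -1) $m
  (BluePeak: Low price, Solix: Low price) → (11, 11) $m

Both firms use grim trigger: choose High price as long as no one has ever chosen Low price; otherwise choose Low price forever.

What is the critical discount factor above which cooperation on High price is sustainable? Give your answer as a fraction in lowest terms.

One-period gain from deviating is 22 − 21 = 1. The loss is 21 − 11 = 10 in every subsequent period, with present value 10·δ/(1−δ).
Deviation is unprofitable when 10·δ/(1−δ) ≥ 1, i.e. δ/(1−δ) ≥ 1/10.
Equivalently δ ≥ 1/(1+10) = 1/11.

1/11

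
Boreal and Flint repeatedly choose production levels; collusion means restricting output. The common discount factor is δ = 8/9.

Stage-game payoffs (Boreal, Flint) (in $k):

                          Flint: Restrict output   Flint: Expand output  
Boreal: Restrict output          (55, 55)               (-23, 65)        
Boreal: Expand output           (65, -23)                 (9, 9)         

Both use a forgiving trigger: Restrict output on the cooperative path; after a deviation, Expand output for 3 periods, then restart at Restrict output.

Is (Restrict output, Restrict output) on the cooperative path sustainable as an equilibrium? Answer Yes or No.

Yes

IC: δ+…+δ^3 ≥ (65−55)/(55−9) = 5/23.
At δ = 8/9: partial sum = 2.3813 ≥ 0.2174. Cooperation sustainable.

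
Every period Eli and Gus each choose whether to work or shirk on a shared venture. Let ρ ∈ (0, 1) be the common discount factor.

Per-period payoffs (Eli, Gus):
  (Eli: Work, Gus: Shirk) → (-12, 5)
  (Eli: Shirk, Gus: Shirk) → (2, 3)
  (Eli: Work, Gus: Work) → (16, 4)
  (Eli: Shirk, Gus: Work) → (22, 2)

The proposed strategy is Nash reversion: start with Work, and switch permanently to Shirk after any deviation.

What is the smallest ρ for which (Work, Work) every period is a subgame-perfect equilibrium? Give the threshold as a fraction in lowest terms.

For Eli: deviation gain 22−16 = 6, per-period punishment loss 16−2 = 14. IC gives ρ ≥ 6/20 = 3/10.
For Gus: gain 1, loss 1 per period, so ρ ≥ 1/2.
The tighter constraint is Gus's, so cooperation needs ρ ≥ 1/2.

1/2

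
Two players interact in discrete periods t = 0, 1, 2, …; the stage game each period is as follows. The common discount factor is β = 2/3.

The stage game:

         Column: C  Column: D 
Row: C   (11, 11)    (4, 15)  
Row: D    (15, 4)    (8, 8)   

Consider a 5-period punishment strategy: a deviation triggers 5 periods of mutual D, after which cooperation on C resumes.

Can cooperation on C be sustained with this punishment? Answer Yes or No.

Yes

IC: β+…+β^5 ≥ (15−11)/(11−8) = 4/3.
At β = 2/3: partial sum = 1.7366 ≥ 1.3333. Cooperation sustainable.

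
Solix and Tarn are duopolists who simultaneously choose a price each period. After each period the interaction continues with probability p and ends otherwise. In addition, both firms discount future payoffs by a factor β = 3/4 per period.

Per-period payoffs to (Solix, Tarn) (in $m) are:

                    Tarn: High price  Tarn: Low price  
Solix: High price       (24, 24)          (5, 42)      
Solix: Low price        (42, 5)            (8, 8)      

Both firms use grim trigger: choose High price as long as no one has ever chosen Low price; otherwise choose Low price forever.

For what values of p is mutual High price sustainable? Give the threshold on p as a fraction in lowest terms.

Expected continuation weight on next period's payoff is β·p = 3/4·p, which plays the role of the discount factor.
Cooperation requires 3/4·p ≥ (42−24)/(42−8) = 9/17, hence p ≥ 12/17.

12/17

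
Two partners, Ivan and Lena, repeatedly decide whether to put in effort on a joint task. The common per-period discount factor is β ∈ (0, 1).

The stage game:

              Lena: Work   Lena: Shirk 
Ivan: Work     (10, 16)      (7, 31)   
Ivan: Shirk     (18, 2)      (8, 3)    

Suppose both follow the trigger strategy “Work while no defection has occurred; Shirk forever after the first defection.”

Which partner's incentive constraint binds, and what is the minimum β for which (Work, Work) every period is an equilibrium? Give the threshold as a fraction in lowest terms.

Ivan; β ≥ 4/5

Ivan: cooperation gives 10 each period; deviation gives 18 once then 8 forever.
  10/(1−β) ≥ 18 + 8β/(1−β) ⇒ β ≥ 8/10 = 4/5.
Lena: cooperation gives 16 each period; deviation gives 31 once then 3 forever.
  β ≥ 15/28.
Both must hold, so the binding constraint is Ivan's: β ≥ 4/5.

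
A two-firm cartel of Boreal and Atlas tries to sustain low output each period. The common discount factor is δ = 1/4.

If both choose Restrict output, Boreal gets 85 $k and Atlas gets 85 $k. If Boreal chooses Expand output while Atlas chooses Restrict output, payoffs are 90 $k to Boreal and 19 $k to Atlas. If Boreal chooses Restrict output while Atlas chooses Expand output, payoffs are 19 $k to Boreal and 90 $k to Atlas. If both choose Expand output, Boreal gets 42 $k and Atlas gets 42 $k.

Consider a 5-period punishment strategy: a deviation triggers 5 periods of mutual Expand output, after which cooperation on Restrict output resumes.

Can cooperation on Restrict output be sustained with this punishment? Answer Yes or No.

Yes

IC: δ+…+δ^5 ≥ (90−85)/(85−42) = 5/43.
At δ = 1/4: partial sum = 0.3330 ≥ 0.1163. Cooperation sustainable.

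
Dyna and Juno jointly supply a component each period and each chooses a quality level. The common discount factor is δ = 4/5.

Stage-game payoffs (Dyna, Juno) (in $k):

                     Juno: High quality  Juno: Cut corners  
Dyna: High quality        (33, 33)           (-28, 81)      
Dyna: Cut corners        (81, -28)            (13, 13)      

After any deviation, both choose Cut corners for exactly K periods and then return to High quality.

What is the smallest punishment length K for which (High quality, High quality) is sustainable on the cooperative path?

5

IC: δ(1−δ^K)/(1−δ) ≥ (81−33)/(33−13) = 12/5.
With δ = 4/5: need 1 − δ^K ≥ 12/5·(1−4/5)/(4/5), i.e. δ^K ≤ 0.4000.
Since (4/5)^4 = 0.4096 and (4/5)^5 = 0.3277, the smallest such K is 5.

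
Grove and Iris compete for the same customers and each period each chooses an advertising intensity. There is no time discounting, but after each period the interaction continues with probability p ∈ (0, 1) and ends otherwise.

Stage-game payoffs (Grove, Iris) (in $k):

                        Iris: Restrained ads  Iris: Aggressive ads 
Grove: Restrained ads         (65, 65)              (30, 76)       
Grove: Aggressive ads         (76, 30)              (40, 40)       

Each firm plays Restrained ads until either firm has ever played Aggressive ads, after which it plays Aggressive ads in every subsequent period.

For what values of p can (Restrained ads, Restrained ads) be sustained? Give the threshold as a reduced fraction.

11/36

With no time discounting, the continuation probability p plays the role of the discount factor.
Grim-trigger IC: 65/(1−p) ≥ 76 + 40p/(1−p) ⇒ p ≥ (76−65)/(76−40) = 11/36.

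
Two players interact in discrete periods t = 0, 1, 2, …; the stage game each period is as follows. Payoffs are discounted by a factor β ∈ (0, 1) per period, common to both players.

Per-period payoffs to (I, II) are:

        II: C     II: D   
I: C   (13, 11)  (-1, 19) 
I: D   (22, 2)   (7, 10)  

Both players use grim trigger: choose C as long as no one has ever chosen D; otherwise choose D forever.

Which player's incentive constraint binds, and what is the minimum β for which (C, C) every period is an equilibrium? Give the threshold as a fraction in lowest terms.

II; β ≥ 8/9

I's threshold: (22−13)/(22−7) = 3/5.
II's threshold: (19−11)/(19−10) = 8/9.
3/5 < 8/9, so II binds and β* = 8/9.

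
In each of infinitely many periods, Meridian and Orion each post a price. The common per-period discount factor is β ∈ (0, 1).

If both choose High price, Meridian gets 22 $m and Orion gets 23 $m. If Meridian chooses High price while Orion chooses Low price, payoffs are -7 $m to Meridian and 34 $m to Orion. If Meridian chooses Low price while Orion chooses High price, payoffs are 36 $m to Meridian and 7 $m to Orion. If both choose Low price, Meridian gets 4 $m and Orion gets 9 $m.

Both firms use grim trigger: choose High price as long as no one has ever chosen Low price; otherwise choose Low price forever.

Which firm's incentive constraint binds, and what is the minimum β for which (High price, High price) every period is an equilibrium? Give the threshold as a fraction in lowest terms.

Orion; β ≥ 11/25

For Meridian: deviation gain 36−22 = 14, per-period punishment loss 22−4 = 18. IC gives β ≥ 14/32 = 7/16.
For Orion: gain 11, loss 14 per period, so β ≥ 11/25.
The tighter constraint is Orion's, so cooperation needs β ≥ 11/25.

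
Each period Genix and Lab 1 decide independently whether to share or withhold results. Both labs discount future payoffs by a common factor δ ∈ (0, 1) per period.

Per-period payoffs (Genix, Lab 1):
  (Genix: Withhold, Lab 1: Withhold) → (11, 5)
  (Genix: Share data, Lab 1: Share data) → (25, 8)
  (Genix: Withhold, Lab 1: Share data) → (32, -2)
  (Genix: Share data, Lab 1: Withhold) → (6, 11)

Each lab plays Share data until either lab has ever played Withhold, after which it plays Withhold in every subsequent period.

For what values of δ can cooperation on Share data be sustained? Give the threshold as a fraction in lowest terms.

Genix: cooperation gives 25 each period; deviation gives 32 once then 11 forever.
  25/(1−δ) ≥ 32 + 11δ/(1−δ) ⇒ δ ≥ 7/21 = 1/3.
Lab 1: cooperation gives 8 each period; deviation gives 11 once then 5 forever.
  δ ≥ 3/6 = 1/2.
Both must hold, so the binding constraint is Lab 1's: δ ≥ 1/2.

1/2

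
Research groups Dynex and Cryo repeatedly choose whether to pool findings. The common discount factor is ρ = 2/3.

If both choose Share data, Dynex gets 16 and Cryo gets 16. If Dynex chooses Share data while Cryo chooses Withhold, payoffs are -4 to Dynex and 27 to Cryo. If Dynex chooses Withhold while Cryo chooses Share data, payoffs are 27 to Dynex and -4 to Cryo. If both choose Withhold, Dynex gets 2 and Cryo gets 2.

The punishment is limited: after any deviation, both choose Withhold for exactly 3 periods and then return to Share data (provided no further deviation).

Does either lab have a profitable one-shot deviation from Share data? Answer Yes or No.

No

IC: ρ+…+ρ^3 ≥ (27−16)/(16−2) = 11/14.
At ρ = 2/3: partial sum = 1.4074 ≥ 0.7857. Cooperation sustainable.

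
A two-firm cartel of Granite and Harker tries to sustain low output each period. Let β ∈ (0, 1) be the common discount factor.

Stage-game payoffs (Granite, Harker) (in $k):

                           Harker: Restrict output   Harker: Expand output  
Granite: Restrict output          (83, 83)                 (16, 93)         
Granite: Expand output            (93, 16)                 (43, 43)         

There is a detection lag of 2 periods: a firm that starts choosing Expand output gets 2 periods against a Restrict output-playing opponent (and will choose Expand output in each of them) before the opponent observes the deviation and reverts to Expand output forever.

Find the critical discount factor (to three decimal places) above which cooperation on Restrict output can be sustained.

A deviator earns 93 for 2 periods, then 43 forever; cooperating earns 83 forever. Multiplying the IC by (1−β):
83 ≥ 93(1−β^2) + 43β^2, so 50·β^2 ≥ 10 and β^2 ≥ 1/5.
β ≥ (1/5)^(1/2) ≈ 0.447.

0.447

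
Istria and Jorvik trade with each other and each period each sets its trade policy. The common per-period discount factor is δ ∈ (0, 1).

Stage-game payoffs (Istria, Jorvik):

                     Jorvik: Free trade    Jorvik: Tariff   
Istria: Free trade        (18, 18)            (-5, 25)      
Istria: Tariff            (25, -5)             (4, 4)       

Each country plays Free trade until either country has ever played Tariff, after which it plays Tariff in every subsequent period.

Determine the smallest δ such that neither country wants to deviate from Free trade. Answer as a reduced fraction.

1/3

18/(1−δ) ≥ 25 + 4δ/(1−δ)
18 ≥ 25 − 21δ
δ ≥ 7/21 = 1/3.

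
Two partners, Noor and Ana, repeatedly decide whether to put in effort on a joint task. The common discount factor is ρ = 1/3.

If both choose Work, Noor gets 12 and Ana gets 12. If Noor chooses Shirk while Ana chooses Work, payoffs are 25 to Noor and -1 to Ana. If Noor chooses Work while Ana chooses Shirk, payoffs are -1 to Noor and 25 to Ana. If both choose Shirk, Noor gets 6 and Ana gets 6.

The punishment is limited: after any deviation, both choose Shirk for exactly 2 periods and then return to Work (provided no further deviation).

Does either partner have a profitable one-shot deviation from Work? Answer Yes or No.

Yes

A one-shot deviation gives 25 now, then 6 for 2 periods, then back to 12.
Gain from deviating: (25−12) today; loss: (12−6) in each of the next 2 periods.
No-deviation condition: (12−6)(ρ+…+ρ^2) ≥ 25−12, i.e. ρ+…+ρ^2 ≥ 13/6.
At ρ = 1/3: ρ+…+ρ^2 = 0.4444 < 2.1667.
So cooperation is not sustainable.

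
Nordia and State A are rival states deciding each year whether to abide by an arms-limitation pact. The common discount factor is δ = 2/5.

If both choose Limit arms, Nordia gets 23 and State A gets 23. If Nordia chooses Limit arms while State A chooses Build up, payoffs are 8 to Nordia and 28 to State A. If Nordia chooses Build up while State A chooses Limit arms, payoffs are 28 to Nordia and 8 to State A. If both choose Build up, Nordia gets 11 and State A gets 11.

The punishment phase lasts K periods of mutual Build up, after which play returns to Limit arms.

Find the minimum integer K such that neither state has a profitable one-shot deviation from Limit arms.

2

Need Σ_{k=1}^{K} δ^k ≥ (28−23)/(23−11) = 0.4167 at δ = 2/5.
At K = 1 the sum is 0.4000 < 0.4167; at K = 2 it is 0.5600 ≥ 0.4167.
So the minimum punishment length is K = 2.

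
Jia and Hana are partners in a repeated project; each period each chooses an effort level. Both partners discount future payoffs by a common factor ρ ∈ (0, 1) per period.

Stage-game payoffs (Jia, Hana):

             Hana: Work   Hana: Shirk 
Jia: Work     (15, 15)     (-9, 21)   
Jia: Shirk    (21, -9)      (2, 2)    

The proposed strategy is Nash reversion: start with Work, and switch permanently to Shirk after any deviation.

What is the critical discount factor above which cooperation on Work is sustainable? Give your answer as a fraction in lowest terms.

6/19

Under grim trigger the critical discount factor is (T−C)/(T−P) with T = 21, C = 15, P = 2.
ρ* = (21−15)/(21−2) = 6/19.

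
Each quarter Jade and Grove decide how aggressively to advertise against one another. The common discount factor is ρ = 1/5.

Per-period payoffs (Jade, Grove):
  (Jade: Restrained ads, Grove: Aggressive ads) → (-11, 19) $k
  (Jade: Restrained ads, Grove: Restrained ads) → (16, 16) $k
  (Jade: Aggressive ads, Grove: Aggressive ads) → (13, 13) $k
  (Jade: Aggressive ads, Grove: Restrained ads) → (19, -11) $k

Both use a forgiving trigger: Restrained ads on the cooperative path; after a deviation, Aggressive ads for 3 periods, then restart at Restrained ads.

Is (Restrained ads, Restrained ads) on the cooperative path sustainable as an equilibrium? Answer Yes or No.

A one-shot deviation gives 19 now, then 13 for 3 periods, then back to 16.
Gain from deviating: (19−16) today; loss: (16−13) in each of the next 3 periods.
No-deviation condition: (16−13)(ρ+…+ρ^3) ≥ 19−16, i.e. ρ+…+ρ^3 ≥ 1.
At ρ = 1/5: ρ+…+ρ^3 = 0.2480 < 1.0000.
So cooperation is not sustainable.

No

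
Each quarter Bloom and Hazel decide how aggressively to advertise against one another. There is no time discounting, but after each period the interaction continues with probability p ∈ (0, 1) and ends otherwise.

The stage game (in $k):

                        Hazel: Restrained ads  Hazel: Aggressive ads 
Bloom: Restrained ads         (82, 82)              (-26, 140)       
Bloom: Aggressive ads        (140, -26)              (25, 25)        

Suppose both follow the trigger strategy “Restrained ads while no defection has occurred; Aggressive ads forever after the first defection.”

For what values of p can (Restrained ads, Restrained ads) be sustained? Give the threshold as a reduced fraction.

With no time discounting, the continuation probability p plays the role of the discount factor.
Grim-trigger IC: 82/(1−p) ≥ 140 + 25p/(1−p) ⇒ p ≥ (140−82)/(140−25) = 58/115.

58/115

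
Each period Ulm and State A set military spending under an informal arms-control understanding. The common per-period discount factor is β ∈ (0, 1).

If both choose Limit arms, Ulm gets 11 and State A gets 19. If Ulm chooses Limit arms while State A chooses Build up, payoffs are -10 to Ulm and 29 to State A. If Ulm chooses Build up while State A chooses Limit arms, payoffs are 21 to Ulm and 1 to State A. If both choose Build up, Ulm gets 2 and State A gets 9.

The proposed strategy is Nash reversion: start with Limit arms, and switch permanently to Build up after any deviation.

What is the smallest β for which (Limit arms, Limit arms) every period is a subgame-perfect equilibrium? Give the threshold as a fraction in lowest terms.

10/19

Ulm's threshold: (21−11)/(21−2) = 10/19.
State A's threshold: (29−19)/(29−9) = 1/2.
10/19 > 1/2, so Ulm binds and β* = 10/19.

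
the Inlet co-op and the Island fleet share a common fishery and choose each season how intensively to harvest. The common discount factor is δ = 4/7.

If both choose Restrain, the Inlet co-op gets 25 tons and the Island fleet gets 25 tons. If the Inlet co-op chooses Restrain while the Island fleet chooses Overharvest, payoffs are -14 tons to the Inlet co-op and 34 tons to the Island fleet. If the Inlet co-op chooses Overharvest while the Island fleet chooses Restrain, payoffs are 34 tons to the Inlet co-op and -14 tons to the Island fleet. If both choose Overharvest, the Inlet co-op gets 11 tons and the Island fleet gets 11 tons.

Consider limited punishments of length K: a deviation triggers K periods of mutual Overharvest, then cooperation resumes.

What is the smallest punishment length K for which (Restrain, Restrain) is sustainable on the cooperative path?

IC: δ(1−δ^K)/(1−δ) ≥ (34−25)/(25−11) = 9/14.
With δ = 4/7: need 1 − δ^K ≥ 9/14·(1−4/7)/(4/7), i.e. δ^K ≤ 0.5179.
Since (4/7)^1 = 0.5714 and (4/7)^2 = 0.3265, the smallest such K is 2.

2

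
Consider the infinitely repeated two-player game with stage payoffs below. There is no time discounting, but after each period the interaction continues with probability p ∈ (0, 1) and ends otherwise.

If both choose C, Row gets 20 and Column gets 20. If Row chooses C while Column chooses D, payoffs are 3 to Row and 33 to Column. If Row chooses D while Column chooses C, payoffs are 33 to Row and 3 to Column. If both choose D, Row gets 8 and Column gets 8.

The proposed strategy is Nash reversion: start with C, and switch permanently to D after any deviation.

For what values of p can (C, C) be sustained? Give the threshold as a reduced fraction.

13/25

Expected cooperation value is 20 + p·20 + p²·20 + … = 20/(1−p); deviation gives 33 + p·8/(1−p).
20 ≥ 33(1−p) + 8p ⇒ 25p ≥ 13 ⇒ p ≥ 13/25.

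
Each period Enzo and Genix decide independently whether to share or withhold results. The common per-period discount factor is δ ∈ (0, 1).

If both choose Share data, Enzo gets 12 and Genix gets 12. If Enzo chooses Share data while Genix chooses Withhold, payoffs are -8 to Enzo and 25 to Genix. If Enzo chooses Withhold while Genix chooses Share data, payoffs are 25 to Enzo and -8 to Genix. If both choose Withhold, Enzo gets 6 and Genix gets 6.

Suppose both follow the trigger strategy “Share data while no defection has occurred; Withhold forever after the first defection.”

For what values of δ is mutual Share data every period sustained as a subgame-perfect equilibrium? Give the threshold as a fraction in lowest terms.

13/19

One-period gain from deviating is 25 − 12 = 13. The loss is 12 − 6 = 6 in every subsequent period, with present value 6·δ/(1−δ).
Deviation is unprofitable when 6·δ/(1−δ) ≥ 13, i.e. δ/(1−δ) ≥ 13/6.
Equivalently δ ≥ 13/(13+6) = 13/19.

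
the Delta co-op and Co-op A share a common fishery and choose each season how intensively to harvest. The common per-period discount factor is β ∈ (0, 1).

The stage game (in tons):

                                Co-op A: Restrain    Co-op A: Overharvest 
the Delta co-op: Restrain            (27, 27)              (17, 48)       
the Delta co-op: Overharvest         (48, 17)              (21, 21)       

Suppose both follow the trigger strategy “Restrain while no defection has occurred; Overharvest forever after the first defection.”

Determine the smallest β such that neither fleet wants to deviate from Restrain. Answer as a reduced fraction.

27/(1−β) ≥ 48 + 21β/(1−β)
27 ≥ 48 − 27β
β ≥ 21/27 = 7/9.

7/9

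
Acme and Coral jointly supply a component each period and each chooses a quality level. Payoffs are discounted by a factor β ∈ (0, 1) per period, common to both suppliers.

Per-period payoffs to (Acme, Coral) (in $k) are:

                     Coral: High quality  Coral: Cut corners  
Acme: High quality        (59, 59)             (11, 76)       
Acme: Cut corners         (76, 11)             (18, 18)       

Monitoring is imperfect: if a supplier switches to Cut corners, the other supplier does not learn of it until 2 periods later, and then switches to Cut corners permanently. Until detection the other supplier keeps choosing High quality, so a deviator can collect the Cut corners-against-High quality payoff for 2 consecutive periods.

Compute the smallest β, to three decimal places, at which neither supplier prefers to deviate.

Deviating for the 2 undetected periods gains 76−59 = 17 per period over cooperation, then loses 59−18 = 41 per period forever once punishment starts.
Gain: 17(1 + β + … + β^1); loss: 41·β^2/(1−β).
No profitable deviation ⇔ 17(1−β^2) ≤ 41·β^2, i.e. β^2 ≥ 17/(17+41) = 17/58.
Hence β ≥ (17/58)^(1/2) ≈ 0.541.

0.541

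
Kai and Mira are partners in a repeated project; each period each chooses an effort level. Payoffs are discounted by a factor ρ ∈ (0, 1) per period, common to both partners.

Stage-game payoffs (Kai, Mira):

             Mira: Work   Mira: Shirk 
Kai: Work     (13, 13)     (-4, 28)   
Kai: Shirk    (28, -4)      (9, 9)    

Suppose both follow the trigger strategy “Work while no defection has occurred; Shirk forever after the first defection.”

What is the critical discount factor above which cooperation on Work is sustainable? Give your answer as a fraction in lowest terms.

13/(1−ρ) ≥ 28 + 9ρ/(1−ρ)
13 ≥ 28 − 19ρ
ρ ≥ 15/19.

15/19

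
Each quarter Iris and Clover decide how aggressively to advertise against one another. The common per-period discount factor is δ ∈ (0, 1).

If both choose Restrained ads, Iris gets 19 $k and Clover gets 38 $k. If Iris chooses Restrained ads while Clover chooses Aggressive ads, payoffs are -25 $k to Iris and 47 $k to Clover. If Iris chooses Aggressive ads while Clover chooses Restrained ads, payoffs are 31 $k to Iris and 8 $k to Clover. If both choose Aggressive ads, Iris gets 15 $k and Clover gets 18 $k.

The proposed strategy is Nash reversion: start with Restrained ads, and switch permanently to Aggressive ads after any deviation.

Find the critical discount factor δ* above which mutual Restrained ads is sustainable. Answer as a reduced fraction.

3/4

For Iris: deviation gain 31−19 = 12, per-period punishment loss 19−15 = 4. IC gives δ ≥ 12/16 = 3/4.
For Clover: gain 9, loss 20 per period, so δ ≥ 9/29.
The tighter constraint is Iris's, so cooperation needs δ ≥ 3/4.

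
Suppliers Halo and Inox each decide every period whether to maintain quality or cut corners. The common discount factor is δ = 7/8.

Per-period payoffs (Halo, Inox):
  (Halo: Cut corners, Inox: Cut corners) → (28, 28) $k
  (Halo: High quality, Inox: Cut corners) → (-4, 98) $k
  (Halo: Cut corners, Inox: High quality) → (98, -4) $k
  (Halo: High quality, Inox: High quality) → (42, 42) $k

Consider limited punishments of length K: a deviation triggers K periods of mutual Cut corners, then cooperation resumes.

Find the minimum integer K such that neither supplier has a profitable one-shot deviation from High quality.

7

Need Σ_{k=1}^{K} δ^k ≥ (98−42)/(42−28) = 4.0000 at δ = 7/8.
At K = 6 the sum is 3.8584 < 4.0000; at K = 7 it is 4.2511 ≥ 4.0000.
So the minimum punishment length is K = 7.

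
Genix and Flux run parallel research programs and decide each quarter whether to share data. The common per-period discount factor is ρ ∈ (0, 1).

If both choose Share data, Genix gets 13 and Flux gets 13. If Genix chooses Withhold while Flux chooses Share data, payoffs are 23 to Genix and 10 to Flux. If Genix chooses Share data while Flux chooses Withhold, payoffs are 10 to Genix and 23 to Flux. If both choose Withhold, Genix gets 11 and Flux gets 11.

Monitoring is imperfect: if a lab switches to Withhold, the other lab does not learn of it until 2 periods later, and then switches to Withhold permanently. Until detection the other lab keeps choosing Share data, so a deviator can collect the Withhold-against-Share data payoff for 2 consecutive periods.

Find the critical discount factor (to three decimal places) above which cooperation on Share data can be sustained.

0.913

Deviating for the 2 undetected periods gains 23−13 = 10 per period over cooperation, then loses 13−11 = 2 per period forever once punishment starts.
Gain: 10(1 + ρ + … + ρ^1); loss: 2·ρ^2/(1−ρ).
No profitable deviation ⇔ 10(1−ρ^2) ≤ 2·ρ^2, i.e. ρ^2 ≥ 10/(10+2) = 5/6.
Hence ρ ≥ (5/6)^(1/2) ≈ 0.913.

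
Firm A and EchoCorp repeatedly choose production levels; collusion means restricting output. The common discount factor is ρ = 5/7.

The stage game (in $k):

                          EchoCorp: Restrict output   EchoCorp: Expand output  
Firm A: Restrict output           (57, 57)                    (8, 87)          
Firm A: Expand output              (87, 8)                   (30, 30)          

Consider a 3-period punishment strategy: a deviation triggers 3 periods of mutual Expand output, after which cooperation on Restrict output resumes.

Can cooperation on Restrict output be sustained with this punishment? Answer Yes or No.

Yes

A one-shot deviation gives 87 now, then 30 for 3 periods, then back to 57.
Gain from deviating: (87−57) today; loss: (57−30) in each of the next 3 periods.
No-deviation condition: (57−30)(ρ+…+ρ^3) ≥ 87−57, i.e. ρ+…+ρ^3 ≥ 10/9.
At ρ = 5/7: ρ+…+ρ^3 = 1.5889 ≥ 1.1111.
So cooperation is sustainable.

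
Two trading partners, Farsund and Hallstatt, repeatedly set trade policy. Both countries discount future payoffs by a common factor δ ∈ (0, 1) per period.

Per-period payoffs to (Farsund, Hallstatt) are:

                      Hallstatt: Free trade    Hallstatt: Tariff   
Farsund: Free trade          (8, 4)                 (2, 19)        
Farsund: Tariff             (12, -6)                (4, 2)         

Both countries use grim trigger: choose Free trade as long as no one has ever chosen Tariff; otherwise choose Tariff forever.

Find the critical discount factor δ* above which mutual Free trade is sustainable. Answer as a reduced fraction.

For Farsund: deviation gain 12−8 = 4, per-period punishment loss 8−4 = 4. IC gives δ ≥ 4/8 = 1/2.
For Hallstatt: gain 15, loss 2 per period, so δ ≥ 15/17.
The tighter constraint is Hallstatt's, so cooperation needs δ ≥ 15/17.

15/17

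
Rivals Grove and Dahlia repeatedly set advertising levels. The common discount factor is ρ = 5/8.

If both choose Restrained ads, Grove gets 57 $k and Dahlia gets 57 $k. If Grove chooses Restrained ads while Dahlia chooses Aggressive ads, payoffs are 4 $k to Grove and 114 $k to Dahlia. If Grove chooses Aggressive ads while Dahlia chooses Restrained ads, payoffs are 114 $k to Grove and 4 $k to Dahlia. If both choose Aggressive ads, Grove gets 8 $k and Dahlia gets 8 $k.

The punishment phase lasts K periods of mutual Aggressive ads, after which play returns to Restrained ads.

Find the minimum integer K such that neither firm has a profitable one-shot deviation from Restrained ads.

Need Σ_{k=1}^{K} ρ^k ≥ (114−57)/(57−8) = 1.1633 at ρ = 5/8.
At K = 2 the sum is 1.0156 < 1.1633; at K = 3 it is 1.2598 ≥ 1.1633.
So the minimum punishment length is K = 3.

3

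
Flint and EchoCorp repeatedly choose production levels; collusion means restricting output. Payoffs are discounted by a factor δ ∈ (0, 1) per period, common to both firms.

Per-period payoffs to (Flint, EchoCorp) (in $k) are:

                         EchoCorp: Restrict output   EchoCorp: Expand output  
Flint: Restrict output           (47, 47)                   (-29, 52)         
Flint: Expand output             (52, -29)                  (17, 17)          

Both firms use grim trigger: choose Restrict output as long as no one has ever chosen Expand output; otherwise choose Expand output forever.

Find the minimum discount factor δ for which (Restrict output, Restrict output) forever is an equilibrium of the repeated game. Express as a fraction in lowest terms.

1/7

47/(1−δ) ≥ 52 + 17δ/(1−δ)
47 ≥ 52 − 35δ
δ ≥ 5/35 = 1/7.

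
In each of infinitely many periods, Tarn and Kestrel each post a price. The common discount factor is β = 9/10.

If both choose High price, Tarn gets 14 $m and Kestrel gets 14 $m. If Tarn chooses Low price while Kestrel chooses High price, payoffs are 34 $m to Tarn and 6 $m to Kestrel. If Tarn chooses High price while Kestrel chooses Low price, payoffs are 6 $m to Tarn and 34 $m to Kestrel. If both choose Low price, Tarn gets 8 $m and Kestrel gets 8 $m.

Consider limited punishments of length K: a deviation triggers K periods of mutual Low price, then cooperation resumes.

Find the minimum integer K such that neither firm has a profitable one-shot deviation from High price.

IC: β(1−β^K)/(1−β) ≥ (34−14)/(14−8) = 10/3.
With β = 9/10: need 1 − β^K ≥ 10/3·(1−9/10)/(9/10), i.e. β^K ≤ 0.6296.
Since (9/10)^4 = 0.6561 and (9/10)^5 = 0.5905, the smallest such K is 5.

5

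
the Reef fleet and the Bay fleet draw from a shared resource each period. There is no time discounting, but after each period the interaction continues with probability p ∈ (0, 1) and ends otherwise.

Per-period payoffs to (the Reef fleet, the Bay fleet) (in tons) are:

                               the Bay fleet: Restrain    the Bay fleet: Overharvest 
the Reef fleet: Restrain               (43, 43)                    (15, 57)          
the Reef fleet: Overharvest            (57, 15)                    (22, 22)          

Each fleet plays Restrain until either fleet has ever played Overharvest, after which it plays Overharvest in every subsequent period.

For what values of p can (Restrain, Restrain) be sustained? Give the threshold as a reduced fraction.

2/5

Expected cooperation value is 43 + p·43 + p²·43 + … = 43/(1−p); deviation gives 57 + p·22/(1−p).
43 ≥ 57(1−p) + 22p ⇒ 35p ≥ 14 ⇒ p ≥ 14/35 = 2/5.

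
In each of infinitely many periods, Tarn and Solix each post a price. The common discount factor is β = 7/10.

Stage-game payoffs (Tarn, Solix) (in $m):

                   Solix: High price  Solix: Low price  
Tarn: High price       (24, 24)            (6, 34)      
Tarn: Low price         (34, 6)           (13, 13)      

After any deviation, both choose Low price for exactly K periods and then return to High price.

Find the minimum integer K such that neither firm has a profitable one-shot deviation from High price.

2

IC: β(1−β^K)/(1−β) ≥ (34−24)/(24−13) = 10/11.
With β = 7/10: need 1 − β^K ≥ 10/11·(1−7/10)/(7/10), i.e. β^K ≤ 0.6104.
Since (7/10)^1 = 0.7000 and (7/10)^2 = 0.4900, the smallest such K is 2.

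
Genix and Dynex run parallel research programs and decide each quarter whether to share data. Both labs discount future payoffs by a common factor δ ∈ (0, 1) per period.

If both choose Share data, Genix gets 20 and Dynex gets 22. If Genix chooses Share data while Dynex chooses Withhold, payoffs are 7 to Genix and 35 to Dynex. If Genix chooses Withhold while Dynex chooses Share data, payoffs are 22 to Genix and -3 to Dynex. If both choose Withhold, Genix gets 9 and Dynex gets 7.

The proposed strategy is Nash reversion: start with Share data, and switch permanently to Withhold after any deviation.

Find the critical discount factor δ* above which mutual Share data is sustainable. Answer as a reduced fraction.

Genix's threshold: (22−20)/(22−9) = 2/13.
Dynex's threshold: (35−22)/(35−7) = 13/28.
2/13 < 13/28, so Dynex binds and δ* = 13/28.

13/28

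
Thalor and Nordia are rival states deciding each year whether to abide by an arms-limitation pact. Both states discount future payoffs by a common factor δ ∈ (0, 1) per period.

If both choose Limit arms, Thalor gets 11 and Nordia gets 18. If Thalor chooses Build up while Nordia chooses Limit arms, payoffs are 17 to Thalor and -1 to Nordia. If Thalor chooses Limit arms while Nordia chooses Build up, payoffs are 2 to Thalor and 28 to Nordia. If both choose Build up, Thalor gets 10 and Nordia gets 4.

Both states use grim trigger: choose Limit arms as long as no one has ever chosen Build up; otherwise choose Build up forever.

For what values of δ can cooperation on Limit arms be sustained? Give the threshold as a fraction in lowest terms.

6/7

Thalor's threshold: (17−11)/(17−10) = 6/7.
Nordia's threshold: (28−18)/(28−4) = 5/12.
6/7 > 5/12, so Thalor binds and δ* = 6/7.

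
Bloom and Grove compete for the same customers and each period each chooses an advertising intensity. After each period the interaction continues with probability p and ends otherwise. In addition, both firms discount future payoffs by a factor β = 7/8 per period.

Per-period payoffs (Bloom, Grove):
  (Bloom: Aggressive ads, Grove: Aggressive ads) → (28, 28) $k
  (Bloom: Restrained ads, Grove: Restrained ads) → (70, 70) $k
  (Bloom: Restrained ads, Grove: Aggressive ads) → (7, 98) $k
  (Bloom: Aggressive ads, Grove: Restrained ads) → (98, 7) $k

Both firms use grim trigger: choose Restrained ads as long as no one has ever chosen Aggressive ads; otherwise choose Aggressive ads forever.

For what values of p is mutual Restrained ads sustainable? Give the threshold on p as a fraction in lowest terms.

16/35

Expected continuation weight on next period's payoff is β·p = 7/8·p, which plays the role of the discount factor.
Cooperation requires 7/8·p ≥ (98−70)/(98−28) = 2/5, hence p ≥ 16/35.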